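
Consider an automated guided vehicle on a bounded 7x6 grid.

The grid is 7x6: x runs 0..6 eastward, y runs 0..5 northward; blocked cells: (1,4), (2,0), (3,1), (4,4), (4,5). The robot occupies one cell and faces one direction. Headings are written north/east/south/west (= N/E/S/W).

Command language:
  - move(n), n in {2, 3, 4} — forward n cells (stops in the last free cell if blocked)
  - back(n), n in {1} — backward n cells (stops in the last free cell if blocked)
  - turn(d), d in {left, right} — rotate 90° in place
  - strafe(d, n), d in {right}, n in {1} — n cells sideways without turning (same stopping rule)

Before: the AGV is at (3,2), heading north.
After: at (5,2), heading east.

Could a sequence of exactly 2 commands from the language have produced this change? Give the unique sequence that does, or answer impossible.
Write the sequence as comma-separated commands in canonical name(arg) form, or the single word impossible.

turn(right), move(2)

key: order matters: swapping turn(right) and move(2) lands elsewhere
begin: at (3,2), heading north
step 1 (turn(right)): at (3,2), heading east
step 2 (move(2)): at (5,2), heading east
uniquely the one of 49 2-step routes that fits.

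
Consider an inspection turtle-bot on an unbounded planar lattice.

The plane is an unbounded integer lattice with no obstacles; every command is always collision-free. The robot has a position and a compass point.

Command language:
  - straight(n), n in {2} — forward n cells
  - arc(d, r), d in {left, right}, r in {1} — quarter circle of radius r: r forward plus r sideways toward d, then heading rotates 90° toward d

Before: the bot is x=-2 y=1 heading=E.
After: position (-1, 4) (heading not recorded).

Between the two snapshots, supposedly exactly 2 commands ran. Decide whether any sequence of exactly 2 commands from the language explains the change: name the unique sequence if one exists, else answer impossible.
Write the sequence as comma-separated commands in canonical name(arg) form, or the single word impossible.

arc(left, 1), straight(2)

key: order matters: swapping arc(left, 1) and straight(2) lands elsewhere
start: x=-2 y=1 heading=E
t=1 arc(left, 1) ⇒ x=-1 y=2 heading=N
t=2 straight(2) ⇒ x=-1 y=4 heading=N
no rival 2-sequence matches.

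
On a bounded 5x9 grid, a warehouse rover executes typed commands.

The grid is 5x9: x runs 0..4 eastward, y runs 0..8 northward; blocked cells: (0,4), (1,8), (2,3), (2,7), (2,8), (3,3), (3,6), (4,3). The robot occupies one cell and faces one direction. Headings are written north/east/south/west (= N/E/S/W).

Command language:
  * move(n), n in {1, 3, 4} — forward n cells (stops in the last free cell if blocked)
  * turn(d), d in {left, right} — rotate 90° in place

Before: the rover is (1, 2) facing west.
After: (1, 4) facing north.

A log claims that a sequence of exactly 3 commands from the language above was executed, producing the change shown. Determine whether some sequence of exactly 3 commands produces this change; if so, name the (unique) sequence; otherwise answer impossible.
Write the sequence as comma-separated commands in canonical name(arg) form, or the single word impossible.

key: order matters: swapping turn(right) and move(1) lands elsewhere
start: (1, 2) facing west
1. turn(right) → (1, 2) facing north
2. move(1) → (1, 3) facing north
3. move(1) → (1, 4) facing north
uniquely the one of 125 3-step routes that fits.

turn(right), move(1), move(1)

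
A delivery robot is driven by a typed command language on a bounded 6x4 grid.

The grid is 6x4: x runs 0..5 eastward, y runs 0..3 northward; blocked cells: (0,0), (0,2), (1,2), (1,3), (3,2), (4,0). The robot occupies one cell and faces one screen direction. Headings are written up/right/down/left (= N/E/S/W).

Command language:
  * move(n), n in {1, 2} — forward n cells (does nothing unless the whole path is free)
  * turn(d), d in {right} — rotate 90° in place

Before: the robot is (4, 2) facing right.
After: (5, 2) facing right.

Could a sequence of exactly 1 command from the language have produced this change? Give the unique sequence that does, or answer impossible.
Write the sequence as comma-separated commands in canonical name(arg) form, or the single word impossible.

move(1)

key: heading stays E — the single command does not turn
initial: (4, 2) facing right
step 1 (move(1)): (5, 2) facing right
all 3 alternatives checked — unique.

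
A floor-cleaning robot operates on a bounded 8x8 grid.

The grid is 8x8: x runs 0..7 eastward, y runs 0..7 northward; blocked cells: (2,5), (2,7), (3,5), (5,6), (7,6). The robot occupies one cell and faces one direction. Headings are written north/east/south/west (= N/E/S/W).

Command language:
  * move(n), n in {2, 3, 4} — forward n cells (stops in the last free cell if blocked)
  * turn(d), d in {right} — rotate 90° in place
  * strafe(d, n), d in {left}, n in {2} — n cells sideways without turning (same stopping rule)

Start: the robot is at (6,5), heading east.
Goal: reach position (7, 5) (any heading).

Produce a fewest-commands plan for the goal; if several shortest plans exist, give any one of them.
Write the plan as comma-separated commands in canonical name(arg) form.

begin: at (6,5), heading east
step 1 (move(3)): at (7,5), heading east
shorter routes all fall short; 1 is best.

move(3)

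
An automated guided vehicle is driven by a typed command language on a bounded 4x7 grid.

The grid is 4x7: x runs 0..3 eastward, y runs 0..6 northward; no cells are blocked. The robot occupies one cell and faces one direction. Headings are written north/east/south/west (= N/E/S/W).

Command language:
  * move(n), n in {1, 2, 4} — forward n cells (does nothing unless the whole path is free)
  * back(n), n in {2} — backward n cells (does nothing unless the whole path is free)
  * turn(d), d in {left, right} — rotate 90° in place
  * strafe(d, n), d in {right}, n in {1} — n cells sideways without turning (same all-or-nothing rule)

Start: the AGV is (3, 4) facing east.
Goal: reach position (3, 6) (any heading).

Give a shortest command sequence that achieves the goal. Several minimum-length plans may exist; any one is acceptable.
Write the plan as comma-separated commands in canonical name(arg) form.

turn(right), back(2)

t0: (3, 4) facing east
[1] after turn(right): (3, 4) facing south
[2] after back(2): (3, 6) facing south
minimal: 2 command(s), checked below 2.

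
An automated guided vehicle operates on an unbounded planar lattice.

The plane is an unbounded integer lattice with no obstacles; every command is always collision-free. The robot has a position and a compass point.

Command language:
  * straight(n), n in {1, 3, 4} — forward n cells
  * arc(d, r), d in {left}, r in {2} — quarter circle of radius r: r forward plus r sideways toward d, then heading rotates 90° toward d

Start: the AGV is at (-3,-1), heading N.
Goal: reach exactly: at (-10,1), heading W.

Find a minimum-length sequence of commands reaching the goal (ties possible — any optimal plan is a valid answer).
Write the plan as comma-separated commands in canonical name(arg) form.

initial: at (-3,-1), heading N
1. arc(left, 2) → at (-5,1), heading W
2. straight(1) → at (-6,1), heading W
3. straight(4) → at (-10,1), heading W
no 2-step plan works, so 3 is optimal.

arc(left, 2), straight(1), straight(4)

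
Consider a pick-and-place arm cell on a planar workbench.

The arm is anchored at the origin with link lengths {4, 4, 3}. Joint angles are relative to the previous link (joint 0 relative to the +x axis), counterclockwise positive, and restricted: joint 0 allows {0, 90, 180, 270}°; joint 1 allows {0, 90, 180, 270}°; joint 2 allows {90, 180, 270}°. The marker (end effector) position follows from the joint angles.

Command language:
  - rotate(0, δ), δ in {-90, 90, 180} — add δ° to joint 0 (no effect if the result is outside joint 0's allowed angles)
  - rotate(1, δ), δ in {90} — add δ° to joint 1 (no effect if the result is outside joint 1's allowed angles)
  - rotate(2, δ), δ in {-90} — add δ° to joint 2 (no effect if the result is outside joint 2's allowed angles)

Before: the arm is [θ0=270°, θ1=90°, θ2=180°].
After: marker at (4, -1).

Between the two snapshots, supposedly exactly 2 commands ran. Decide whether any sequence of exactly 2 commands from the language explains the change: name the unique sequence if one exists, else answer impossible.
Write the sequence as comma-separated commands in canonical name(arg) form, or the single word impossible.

rotate(2, -90), rotate(2, -90)

initial: [θ0=270°, θ1=90°, θ2=180°]
step 1 (rotate(2, -90)): [θ0=270°, θ1=90°, θ2=90°]
step 2 (rotate(2, -90)): [θ0=270°, θ1=90°, θ2=90°]
all 25 alternatives checked — unique.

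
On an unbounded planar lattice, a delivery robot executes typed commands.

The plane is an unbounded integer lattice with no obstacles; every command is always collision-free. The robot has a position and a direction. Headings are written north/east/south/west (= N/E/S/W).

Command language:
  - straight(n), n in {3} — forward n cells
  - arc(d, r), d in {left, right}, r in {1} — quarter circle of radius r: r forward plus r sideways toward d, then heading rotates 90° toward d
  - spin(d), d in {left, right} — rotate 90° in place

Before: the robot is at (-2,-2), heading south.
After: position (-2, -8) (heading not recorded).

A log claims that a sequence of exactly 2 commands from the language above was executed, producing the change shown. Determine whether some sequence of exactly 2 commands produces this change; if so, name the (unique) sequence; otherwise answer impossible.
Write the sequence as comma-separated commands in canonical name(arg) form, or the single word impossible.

initial: at (-2,-2), heading south
t=1 straight(3) ⇒ at (-2,-5), heading south
t=2 straight(3) ⇒ at (-2,-8), heading south
no rival 2-sequence matches.

straight(3), straight(3)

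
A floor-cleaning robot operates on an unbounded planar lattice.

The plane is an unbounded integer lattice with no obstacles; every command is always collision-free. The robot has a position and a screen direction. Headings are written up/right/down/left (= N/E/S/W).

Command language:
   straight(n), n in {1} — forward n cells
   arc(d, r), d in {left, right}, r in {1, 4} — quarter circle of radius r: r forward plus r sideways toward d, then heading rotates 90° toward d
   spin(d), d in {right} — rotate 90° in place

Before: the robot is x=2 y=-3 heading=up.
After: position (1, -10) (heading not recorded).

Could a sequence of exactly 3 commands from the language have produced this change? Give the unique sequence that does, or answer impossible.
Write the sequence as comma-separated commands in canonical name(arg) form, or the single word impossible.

key: order matters: swapping arc(left, 1) and arc(left, 4) lands elsewhere
start: x=2 y=-3 heading=up
step 1 (arc(left, 1)): x=1 y=-2 heading=left
step 2 (arc(left, 4)): x=-3 y=-6 heading=down
step 3 (arc(left, 4)): x=1 y=-10 heading=right
all 216 alternatives checked — unique.

arc(left, 1), arc(left, 4), arc(left, 4)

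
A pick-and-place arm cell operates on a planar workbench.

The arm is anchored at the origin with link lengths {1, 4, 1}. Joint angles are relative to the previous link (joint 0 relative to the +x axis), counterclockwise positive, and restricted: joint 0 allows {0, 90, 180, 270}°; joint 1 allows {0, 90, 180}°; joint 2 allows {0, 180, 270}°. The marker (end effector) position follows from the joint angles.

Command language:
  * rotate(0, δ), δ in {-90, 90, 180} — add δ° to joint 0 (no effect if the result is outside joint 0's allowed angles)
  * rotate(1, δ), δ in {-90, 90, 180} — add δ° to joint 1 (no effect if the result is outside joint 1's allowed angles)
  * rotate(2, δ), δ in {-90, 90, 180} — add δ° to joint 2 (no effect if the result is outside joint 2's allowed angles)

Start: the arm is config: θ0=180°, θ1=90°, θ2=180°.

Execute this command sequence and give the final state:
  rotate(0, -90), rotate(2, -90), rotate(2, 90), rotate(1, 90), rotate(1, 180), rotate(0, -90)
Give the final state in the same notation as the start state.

config: θ0=0°, θ1=0°, θ2=270°

t0: config: θ0=180°, θ1=90°, θ2=180°
1. rotate(0, -90) → config: θ0=90°, θ1=90°, θ2=180°
2. rotate(2, -90) → config: θ0=90°, θ1=90°, θ2=180°
3. rotate(2, 90) → config: θ0=90°, θ1=90°, θ2=270°
4. rotate(1, 90) → config: θ0=90°, θ1=180°, θ2=270°
5. rotate(1, 180) → config: θ0=90°, θ1=0°, θ2=270°
6. rotate(0, -90) → config: θ0=0°, θ1=0°, θ2=270°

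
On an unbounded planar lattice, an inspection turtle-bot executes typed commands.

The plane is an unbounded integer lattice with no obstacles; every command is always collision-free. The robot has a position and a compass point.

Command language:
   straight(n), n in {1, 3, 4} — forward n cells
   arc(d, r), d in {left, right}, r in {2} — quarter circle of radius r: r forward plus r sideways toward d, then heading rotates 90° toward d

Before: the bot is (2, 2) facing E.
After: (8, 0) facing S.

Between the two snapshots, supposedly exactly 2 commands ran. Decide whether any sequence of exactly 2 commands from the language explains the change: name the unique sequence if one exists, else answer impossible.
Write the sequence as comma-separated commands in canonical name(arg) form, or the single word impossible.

key: cell and facing (now S) both changed — the 2 commands mix motion and turning
start: (2, 2) facing E
t=1 straight(4) ⇒ (6, 2) facing E
t=2 arc(right, 2) ⇒ (8, 0) facing S
no other 2-command option fits: unique.

straight(4), arc(right, 2)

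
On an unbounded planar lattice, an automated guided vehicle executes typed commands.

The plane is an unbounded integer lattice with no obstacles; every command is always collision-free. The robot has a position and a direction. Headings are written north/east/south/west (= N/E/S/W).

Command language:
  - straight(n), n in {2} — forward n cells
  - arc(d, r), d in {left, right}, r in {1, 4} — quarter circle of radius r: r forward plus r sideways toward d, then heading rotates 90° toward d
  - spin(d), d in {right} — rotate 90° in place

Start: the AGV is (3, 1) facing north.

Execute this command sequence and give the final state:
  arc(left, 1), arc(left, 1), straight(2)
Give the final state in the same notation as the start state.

from: (3, 1) facing north
1. arc(left, 1) → (2, 2) facing west
2. arc(left, 1) → (1, 1) facing south
3. straight(2) → (1, -1) facing south

(1, -1) facing south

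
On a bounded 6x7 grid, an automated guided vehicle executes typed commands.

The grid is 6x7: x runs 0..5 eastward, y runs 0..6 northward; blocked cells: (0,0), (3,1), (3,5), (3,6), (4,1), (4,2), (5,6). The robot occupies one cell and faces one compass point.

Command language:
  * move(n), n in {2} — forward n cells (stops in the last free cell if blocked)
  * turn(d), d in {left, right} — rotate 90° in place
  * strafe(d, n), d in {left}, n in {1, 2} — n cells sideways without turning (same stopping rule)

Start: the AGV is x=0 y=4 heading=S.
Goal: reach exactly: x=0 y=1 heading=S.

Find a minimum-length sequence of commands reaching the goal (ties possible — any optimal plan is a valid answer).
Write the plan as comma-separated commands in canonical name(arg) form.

initial: x=0 y=4 heading=S
t=1 move(2) ⇒ x=0 y=2 heading=S
t=2 move(2) ⇒ x=0 y=1 heading=S
minimal: 2 command(s), checked below 2.

move(2), move(2)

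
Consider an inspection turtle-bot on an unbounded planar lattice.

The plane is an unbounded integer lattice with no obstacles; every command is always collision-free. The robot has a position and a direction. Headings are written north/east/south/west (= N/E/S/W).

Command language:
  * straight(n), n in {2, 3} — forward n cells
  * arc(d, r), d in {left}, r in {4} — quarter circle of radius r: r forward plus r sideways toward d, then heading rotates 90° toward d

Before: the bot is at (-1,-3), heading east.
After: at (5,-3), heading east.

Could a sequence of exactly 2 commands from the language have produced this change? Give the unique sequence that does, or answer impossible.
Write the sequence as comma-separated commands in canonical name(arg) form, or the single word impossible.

key: heading stays E — no command in the sequence turns
start: at (-1,-3), heading east
step 1 (straight(3)): at (2,-3), heading east
step 2 (straight(3)): at (5,-3), heading east
all 9 alternatives checked — unique.

straight(3), straight(3)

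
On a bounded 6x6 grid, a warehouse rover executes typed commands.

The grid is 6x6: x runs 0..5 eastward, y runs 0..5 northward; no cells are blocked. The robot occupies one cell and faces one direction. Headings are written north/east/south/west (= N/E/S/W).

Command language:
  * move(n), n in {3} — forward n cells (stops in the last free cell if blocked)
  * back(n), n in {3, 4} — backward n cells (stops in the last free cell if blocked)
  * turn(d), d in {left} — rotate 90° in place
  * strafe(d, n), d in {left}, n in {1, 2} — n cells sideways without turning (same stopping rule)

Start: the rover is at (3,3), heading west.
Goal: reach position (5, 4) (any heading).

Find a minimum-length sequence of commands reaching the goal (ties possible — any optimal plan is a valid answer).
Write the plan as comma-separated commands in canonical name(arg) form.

start: at (3,3), heading west
1. back(3) → at (5,3), heading west
2. turn(left) → at (5,3), heading south
3. turn(left) → at (5,3), heading east
4. strafe(left, 1) → at (5,4), heading east
shorter routes all fall short; 4 is best.

back(3), turn(left), turn(left), strafe(left, 1)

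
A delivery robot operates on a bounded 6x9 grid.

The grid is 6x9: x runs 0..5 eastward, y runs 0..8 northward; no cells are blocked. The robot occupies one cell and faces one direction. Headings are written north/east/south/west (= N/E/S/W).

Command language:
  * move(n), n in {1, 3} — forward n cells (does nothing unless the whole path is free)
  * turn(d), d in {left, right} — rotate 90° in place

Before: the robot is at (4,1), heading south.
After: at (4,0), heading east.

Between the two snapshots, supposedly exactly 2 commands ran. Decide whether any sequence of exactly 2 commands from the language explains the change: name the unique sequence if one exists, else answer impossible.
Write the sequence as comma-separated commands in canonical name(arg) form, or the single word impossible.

key: running turn(left) before move(1) would end elsewhere — order is forced
begin: at (4,1), heading south
step 1 (move(1)): at (4,0), heading south
step 2 (turn(left)): at (4,0), heading east
all 16 alternatives checked — unique.

move(1), turn(left)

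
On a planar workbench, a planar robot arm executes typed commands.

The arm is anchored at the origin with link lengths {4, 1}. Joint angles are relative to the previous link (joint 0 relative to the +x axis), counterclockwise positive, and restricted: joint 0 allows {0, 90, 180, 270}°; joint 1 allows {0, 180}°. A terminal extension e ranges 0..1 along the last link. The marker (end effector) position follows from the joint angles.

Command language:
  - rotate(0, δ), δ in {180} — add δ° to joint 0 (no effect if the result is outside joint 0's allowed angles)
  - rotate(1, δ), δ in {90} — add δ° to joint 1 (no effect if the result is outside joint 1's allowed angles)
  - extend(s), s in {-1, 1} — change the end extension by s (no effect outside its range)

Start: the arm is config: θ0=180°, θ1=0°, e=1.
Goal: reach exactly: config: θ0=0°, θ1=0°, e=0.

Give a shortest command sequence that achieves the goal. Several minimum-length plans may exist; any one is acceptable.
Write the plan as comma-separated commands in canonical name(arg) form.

extend(-1), rotate(0, 180)

from: config: θ0=180°, θ1=0°, e=1
[1] after extend(-1): config: θ0=180°, θ1=0°, e=0
[2] after rotate(0, 180): config: θ0=0°, θ1=0°, e=0
nothing shorter than 2 reaches the goal.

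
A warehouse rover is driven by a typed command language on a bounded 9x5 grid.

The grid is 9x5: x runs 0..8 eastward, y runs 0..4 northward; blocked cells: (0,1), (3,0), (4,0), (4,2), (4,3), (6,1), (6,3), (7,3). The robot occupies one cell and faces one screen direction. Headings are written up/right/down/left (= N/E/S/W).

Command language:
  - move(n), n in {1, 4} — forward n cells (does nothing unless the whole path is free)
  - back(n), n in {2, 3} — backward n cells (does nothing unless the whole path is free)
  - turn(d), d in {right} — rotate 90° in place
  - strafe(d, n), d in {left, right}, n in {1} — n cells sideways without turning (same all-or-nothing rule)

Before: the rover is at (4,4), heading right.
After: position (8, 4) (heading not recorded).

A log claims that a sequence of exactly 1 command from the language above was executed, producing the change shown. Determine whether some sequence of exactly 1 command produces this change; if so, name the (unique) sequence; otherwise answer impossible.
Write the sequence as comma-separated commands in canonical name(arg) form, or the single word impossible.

t0: at (4,4), heading right
step 1 (move(4)): at (8,4), heading right
no other 1-command option fits: unique.

move(4)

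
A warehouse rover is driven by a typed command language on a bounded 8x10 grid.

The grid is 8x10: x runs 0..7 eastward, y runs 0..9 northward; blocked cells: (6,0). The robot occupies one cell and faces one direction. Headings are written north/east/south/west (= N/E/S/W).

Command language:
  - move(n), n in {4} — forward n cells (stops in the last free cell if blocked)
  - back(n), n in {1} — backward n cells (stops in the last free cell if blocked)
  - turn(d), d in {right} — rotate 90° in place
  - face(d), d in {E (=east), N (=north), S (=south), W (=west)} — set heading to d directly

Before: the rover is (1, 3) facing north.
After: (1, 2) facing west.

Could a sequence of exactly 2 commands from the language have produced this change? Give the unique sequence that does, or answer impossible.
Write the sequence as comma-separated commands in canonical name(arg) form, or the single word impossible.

key: position moved to (1,2) AND the heading swung to W — translation plus rotation needed
start: (1, 3) facing north
1. back(1) → (1, 2) facing north
2. face(W) → (1, 2) facing west
uniquely the one of 49 2-step routes that fits.

back(1), face(W)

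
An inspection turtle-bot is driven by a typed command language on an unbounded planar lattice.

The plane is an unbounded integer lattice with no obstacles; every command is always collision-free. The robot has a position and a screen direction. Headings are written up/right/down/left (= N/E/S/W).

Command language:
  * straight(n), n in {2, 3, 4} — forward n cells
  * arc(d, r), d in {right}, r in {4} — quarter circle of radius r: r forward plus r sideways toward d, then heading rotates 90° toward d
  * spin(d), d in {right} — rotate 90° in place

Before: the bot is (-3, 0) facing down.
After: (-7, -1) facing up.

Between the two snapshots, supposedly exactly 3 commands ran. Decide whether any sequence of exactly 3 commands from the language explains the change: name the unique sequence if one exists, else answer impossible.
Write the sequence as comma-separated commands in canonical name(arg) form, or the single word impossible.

key: running straight(3) before arc(right, 4) would end elsewhere — order is forced
t0: (-3, 0) facing down
[1] after arc(right, 4): (-7, -4) facing left
[2] after spin(right): (-7, -4) facing up
[3] after straight(3): (-7, -1) facing up
uniquely the one of 125 3-step routes that fits.

arc(right, 4), spin(right), straight(3)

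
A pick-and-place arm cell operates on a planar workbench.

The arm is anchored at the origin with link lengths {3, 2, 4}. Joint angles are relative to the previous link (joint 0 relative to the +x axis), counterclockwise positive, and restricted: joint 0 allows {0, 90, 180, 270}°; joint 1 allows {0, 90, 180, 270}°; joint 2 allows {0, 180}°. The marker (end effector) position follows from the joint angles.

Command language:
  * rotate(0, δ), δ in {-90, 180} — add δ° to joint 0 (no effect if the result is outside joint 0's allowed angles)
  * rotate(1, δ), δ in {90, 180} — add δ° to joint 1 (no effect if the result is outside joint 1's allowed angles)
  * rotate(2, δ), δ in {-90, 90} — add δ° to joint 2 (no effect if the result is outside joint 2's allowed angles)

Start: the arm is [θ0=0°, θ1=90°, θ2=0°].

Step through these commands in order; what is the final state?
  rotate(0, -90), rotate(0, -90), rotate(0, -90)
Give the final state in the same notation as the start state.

[θ0=90°, θ1=90°, θ2=0°]

start: [θ0=0°, θ1=90°, θ2=0°]
t=1 rotate(0, -90) ⇒ [θ0=270°, θ1=90°, θ2=0°]
t=2 rotate(0, -90) ⇒ [θ0=180°, θ1=90°, θ2=0°]
t=3 rotate(0, -90) ⇒ [θ0=90°, θ1=90°, θ2=0°]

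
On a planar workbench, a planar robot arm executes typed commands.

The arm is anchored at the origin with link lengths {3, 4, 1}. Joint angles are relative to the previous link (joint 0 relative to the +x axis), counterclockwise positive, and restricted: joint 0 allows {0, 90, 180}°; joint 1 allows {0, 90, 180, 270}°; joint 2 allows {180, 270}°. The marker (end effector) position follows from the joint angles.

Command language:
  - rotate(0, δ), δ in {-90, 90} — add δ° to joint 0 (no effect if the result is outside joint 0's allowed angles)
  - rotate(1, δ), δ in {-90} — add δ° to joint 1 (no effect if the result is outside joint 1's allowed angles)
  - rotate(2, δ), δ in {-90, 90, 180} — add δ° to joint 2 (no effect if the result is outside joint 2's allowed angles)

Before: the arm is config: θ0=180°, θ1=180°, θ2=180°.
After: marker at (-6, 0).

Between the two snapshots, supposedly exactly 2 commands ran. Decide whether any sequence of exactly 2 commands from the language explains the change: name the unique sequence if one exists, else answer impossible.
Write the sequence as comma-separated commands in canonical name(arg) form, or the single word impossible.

rotate(1, -90), rotate(1, -90)

begin: config: θ0=180°, θ1=180°, θ2=180°
[1] after rotate(1, -90): config: θ0=180°, θ1=90°, θ2=180°
[2] after rotate(1, -90): config: θ0=180°, θ1=0°, θ2=180°
all 36 alternatives checked — unique.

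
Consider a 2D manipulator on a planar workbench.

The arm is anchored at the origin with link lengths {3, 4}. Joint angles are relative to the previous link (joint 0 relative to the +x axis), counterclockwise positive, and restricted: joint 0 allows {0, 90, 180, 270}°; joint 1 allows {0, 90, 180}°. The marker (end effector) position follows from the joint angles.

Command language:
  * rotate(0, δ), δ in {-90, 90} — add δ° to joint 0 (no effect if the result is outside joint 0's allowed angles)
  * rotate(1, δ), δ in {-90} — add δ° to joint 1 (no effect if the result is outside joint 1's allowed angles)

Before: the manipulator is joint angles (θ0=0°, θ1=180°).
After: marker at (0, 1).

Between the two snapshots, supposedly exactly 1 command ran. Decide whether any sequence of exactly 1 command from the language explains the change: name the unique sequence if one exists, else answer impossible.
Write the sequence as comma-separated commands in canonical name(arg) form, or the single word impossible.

start: joint angles (θ0=0°, θ1=180°)
1. rotate(0, -90) → joint angles (θ0=270°, θ1=180°)
no other 1-command option fits: unique.

rotate(0, -90)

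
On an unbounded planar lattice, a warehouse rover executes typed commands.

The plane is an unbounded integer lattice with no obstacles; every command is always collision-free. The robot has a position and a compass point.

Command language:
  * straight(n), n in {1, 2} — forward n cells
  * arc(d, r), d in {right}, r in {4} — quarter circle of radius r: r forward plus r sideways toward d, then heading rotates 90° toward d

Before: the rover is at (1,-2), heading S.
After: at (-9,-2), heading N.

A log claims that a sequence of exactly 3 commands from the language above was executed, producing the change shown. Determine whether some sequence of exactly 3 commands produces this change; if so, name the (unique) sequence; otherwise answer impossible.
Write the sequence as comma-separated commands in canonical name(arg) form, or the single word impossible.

arc(right, 4), straight(2), arc(right, 4)

key: cell and facing (now N) both changed — the 3 commands mix motion and turning
start: at (1,-2), heading S
step 1 (arc(right, 4)): at (-3,-6), heading W
step 2 (straight(2)): at (-5,-6), heading W
step 3 (arc(right, 4)): at (-9,-2), heading N
uniquely the one of 27 3-step routes that fits.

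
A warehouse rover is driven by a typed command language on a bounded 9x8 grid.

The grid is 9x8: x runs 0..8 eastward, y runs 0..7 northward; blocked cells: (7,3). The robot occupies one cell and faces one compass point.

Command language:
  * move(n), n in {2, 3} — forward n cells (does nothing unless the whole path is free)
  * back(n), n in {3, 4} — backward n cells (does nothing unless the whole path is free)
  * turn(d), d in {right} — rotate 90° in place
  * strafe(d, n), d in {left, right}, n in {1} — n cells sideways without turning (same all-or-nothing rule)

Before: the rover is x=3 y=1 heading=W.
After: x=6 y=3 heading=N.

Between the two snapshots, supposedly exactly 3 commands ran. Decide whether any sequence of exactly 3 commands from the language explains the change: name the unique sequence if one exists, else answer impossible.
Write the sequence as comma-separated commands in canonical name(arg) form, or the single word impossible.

back(3), turn(right), move(2)

key: order matters: swapping back(3) and move(2) lands elsewhere
from: x=3 y=1 heading=W
[1] after back(3): x=6 y=1 heading=W
[2] after turn(right): x=6 y=1 heading=N
[3] after move(2): x=6 y=3 heading=N
no rival 3-sequence matches.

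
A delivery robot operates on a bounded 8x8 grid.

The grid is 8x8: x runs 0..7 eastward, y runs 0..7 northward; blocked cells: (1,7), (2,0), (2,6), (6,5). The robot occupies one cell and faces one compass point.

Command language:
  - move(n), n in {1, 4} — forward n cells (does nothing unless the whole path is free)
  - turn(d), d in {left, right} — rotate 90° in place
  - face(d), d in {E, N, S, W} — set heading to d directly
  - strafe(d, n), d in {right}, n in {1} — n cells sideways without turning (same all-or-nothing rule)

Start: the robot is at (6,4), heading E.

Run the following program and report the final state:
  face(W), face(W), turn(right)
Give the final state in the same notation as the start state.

at (6,4), heading N

initial: at (6,4), heading E
1. face(W) → at (6,4), heading W
2. face(W) → at (6,4), heading W
3. turn(right) → at (6,4), heading N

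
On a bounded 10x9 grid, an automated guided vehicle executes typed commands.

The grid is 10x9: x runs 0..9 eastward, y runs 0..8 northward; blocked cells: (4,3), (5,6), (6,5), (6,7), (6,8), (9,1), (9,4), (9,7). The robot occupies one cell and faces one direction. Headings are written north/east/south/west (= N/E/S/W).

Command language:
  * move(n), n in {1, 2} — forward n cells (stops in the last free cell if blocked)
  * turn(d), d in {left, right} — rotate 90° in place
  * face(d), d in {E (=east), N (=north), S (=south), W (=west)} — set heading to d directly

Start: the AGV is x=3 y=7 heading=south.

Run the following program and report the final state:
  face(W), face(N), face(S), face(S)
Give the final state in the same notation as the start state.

x=3 y=7 heading=south

begin: x=3 y=7 heading=south
[1] after face(W): x=3 y=7 heading=west
[2] after face(N): x=3 y=7 heading=north
[3] after face(S): x=3 y=7 heading=south
[4] after face(S): x=3 y=7 heading=south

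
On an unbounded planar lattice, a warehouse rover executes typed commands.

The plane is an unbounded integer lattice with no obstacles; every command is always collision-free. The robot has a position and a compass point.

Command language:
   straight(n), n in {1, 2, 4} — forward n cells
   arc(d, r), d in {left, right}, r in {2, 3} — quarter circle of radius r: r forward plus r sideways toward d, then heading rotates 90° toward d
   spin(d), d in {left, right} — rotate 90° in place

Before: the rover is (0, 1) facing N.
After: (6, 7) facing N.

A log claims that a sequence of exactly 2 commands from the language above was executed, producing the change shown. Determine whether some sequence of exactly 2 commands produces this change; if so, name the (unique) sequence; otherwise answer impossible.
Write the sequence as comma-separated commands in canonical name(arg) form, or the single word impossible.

key: order matters: swapping arc(right, 3) and arc(left, 3) lands elsewhere
from: (0, 1) facing N
1. arc(right, 3) → (3, 4) facing E
2. arc(left, 3) → (6, 7) facing N
uniquely the one of 81 2-step routes that fits.

arc(right, 3), arc(left, 3)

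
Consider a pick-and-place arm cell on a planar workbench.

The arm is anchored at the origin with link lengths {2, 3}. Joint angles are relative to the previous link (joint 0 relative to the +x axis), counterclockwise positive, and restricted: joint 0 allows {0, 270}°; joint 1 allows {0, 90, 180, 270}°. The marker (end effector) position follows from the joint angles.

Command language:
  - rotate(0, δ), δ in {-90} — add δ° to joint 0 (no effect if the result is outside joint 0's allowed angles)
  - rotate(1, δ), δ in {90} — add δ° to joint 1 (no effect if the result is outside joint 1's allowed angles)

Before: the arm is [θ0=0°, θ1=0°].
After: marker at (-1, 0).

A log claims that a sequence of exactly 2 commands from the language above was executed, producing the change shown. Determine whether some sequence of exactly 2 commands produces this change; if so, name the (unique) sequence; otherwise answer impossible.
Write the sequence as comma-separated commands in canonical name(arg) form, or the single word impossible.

rotate(1, 90), rotate(1, 90)

t0: [θ0=0°, θ1=0°]
t=1 rotate(1, 90) ⇒ [θ0=0°, θ1=90°]
t=2 rotate(1, 90) ⇒ [θ0=0°, θ1=180°]
no rival 2-sequence matches.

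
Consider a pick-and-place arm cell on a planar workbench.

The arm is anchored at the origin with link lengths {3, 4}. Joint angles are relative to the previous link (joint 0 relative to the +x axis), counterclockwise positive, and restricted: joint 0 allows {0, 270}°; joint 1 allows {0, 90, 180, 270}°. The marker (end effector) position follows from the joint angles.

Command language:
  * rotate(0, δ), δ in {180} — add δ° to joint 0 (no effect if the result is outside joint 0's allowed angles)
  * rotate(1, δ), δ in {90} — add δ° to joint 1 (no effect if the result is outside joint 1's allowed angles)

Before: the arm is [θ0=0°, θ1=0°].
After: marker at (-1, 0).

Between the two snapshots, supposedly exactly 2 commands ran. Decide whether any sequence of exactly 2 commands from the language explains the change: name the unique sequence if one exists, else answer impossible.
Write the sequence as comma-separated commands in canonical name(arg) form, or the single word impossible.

start: [θ0=0°, θ1=0°]
step 1 (rotate(1, 90)): [θ0=0°, θ1=90°]
step 2 (rotate(1, 90)): [θ0=0°, θ1=180°]
no other 2-command option fits: unique.

rotate(1, 90), rotate(1, 90)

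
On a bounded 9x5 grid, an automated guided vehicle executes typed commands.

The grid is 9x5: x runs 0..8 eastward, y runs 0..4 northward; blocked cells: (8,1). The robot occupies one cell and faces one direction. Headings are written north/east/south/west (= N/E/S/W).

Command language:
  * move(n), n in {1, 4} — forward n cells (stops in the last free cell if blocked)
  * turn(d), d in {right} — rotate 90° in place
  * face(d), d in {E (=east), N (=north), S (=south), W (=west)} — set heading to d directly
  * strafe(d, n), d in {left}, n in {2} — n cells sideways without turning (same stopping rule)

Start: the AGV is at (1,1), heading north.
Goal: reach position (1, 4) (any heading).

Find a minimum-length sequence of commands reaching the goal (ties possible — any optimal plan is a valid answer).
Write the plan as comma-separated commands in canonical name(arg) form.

move(4)

initial: at (1,1), heading north
step 1 (move(4)): at (1,4), heading north
no 0-step plan works, so 1 is optimal.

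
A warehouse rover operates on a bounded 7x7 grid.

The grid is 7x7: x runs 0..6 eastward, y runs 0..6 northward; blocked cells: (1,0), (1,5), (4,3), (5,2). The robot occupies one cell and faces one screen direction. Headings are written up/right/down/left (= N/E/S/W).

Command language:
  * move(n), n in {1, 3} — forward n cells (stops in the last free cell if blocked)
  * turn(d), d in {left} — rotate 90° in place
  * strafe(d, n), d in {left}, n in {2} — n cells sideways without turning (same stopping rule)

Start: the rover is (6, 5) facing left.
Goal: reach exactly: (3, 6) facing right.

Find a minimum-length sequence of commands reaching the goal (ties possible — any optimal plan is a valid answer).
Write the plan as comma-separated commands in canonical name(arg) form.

move(3), turn(left), turn(left), strafe(left, 2)

initial: (6, 5) facing left
step 1 (move(3)): (3, 5) facing left
step 2 (turn(left)): (3, 5) facing down
step 3 (turn(left)): (3, 5) facing right
step 4 (strafe(left, 2)): (3, 6) facing right
no 3-step plan works, so 4 is optimal.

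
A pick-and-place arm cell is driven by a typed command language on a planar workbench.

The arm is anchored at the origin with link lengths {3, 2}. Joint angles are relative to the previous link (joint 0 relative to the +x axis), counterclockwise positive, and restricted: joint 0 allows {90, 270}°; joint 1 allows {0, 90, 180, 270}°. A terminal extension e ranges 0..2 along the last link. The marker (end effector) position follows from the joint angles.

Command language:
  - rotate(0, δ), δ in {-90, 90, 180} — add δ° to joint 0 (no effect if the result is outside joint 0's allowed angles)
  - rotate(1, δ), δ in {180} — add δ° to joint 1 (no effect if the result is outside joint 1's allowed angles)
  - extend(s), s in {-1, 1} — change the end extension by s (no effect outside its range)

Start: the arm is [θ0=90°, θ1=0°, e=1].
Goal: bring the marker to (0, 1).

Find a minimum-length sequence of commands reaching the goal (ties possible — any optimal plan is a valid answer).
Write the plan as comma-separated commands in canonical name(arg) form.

rotate(1, 180), extend(-1)

start: [θ0=90°, θ1=0°, e=1]
[1] after rotate(1, 180): [θ0=90°, θ1=180°, e=1]
[2] after extend(-1): [θ0=90°, θ1=180°, e=0]
shorter routes all fall short; 2 is best.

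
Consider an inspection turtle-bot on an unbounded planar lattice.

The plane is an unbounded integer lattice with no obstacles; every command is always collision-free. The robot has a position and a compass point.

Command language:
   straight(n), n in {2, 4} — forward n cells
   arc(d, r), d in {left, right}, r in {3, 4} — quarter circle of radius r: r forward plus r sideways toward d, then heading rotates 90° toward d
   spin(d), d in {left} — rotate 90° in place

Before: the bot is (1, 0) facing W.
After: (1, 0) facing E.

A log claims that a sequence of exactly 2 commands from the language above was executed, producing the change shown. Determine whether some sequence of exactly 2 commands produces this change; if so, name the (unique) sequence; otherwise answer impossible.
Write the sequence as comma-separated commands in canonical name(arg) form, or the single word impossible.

key: parked at (1,0) the whole time — nothing moves the robot
begin: (1, 0) facing W
1. spin(left) → (1, 0) facing S
2. spin(left) → (1, 0) facing E
no rival 2-sequence matches.

spin(left), spin(left)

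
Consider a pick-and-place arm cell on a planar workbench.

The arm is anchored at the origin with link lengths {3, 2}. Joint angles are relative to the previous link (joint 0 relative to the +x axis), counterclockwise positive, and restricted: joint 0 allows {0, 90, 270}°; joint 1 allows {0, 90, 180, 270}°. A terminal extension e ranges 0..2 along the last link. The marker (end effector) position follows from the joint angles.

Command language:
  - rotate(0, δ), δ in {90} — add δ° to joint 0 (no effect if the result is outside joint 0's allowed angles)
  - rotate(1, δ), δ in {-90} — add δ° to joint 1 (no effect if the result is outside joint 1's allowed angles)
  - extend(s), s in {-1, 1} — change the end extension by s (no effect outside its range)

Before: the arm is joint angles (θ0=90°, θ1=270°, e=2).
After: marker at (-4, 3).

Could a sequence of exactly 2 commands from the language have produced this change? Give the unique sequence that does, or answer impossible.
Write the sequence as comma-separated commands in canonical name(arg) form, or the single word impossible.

rotate(1, -90), rotate(1, -90)

initial: joint angles (θ0=90°, θ1=270°, e=2)
[1] after rotate(1, -90): joint angles (θ0=90°, θ1=180°, e=2)
[2] after rotate(1, -90): joint angles (θ0=90°, θ1=90°, e=2)
no rival 2-sequence matches.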